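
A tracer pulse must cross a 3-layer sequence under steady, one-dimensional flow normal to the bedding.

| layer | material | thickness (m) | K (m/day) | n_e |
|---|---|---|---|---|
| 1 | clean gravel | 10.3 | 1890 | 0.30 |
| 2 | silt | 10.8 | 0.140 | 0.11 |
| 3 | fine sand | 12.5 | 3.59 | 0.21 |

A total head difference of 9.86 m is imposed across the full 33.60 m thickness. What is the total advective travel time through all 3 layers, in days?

56.4

With flow normal to the layers, continuity requires the same specific discharge q through every layer.
Σ(b_i/K_i) = 10.3/1890 + 10.8/0.140 + 12.5/3.59 = 80.63 d.
q = Δh / Σ(b_i/K_i) = 9.86 / 80.63 = 0.1223 m/day.
In each layer the seepage velocity is v_i = q/n_i, so the layer transit time is t_i = b_i·n_i / q:
  layer 1 (clean gravel): t_1 = 10.3 × 0.30 / 0.1223 = 25.27 d
  layer 2 (silt): t_2 = 10.8 × 0.11 / 0.1223 = 9.715 d
  layer 3 (fine sand): t_3 = 12.5 × 0.21 / 0.1223 = 21.47 d
Total t = Σ t_i = 56.45 days.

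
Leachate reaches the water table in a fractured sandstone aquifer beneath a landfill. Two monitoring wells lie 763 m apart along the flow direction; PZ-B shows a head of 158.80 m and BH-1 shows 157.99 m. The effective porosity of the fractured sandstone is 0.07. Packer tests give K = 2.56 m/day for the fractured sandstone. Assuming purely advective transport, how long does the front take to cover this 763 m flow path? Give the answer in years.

Hydraulic gradient i = (158.80 − 157.99) / 763 = 0.81 / 763 = 0.001062.
Darcy flux q = K · i = 2.560 × 0.001062 = 0.002718 m/day.
Seepage velocity v = q / n_e = 0.002718 / 0.07 = 0.03882 m/day.
Travel time t = L / v = 763 / 0.03882 = 19653 days = 53.81 years.

53.8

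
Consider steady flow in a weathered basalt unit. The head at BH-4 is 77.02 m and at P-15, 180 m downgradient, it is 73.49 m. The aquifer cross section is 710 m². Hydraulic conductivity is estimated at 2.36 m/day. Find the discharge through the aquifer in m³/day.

Hydraulic gradient i = (77.02 − 73.49) / 180 = 3.53 / 180 = 0.01961.
Darcy's law: Q = K · A · i = 2.360 × 710.0 × 0.01961 = 32.86 m³/day.

32.9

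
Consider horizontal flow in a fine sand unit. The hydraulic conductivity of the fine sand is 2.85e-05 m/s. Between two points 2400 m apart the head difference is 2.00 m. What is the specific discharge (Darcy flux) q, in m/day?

0.00205

Convert K: 2.85e-05 m/s × 86400 = 2.462 m/day.
Hydraulic gradient i = Δh / L = 2.00 / 2400 = 0.0008333.
Specific discharge q = K · i = 2.462 × 0.0008333 = 0.002052 m/day.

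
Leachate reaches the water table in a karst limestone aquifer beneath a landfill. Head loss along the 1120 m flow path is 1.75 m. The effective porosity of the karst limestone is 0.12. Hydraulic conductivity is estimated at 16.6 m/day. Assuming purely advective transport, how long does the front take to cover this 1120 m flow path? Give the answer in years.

Hydraulic gradient i = Δh / L = 1.75 / 1120 = 0.001563.
Darcy flux q = K · i = 16.60 × 0.001563 = 0.02594 m/day.
Seepage velocity v = q / n_e = 0.02594 / 0.12 = 0.2161 m/day.
Travel time t = L / v = 1120 / 0.2161 = 5182 days = 14.19 years.

14.2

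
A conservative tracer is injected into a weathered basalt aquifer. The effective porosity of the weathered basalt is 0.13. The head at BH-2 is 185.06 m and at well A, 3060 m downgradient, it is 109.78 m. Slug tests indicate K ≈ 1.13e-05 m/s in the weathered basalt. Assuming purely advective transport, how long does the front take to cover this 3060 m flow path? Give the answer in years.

Convert K: 1.13e-05 m/s × 86400 = 0.9763 m/day.
Hydraulic gradient i = (185.06 − 109.78) / 3060 = 75.28 / 3060 = 0.02460.
Darcy flux q = K · i = 0.9763 × 0.02460 = 0.02402 m/day.
Seepage velocity v = q / n_e = 0.02402 / 0.13 = 0.1848 m/day.
Travel time t = L / v = 3060 / 0.1848 = 16562 days = 45.34 years.

45.3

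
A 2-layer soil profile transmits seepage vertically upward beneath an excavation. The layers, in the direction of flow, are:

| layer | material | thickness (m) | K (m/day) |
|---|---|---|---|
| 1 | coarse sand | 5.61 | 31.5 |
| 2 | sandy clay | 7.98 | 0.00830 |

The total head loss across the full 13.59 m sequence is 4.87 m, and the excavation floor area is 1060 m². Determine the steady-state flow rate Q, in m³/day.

5.37

Flow is perpendicular to layering, so the layers act in series and the equivalent K is the thickness-weighted harmonic mean.
Total thickness L = 5.61 + 7.98 = 13.59 m.
Σ(b_i/K_i) = 5.61/31.5 + 7.98/0.00830 = 961.6 d.
K_eq = L / Σ(b_i/K_i) = 13.59 / 961.6 = 0.01413 m/day.
Q = K_eq · A · (Δh/L) = 0.01413 × 1060 × (4.87/13.59) = 5.368 m³/day.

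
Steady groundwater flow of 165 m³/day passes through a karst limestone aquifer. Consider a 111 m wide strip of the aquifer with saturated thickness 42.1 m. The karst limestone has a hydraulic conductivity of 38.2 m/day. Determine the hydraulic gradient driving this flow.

Cross-sectional area A = 111 × 42.1 = 4673 m².
From Q = K·A·i, i = Q / (K·A) = 165 / (38.20 × 4673) = 0.0009243.

0.000924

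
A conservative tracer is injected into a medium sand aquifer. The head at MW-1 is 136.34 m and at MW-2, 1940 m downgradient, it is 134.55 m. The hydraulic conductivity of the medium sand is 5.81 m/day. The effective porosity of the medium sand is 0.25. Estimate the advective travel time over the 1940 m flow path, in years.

248

Hydraulic gradient i = (136.34 − 134.55) / 1940 = 1.79 / 1940 = 0.0009227.
Darcy flux q = K · i = 5.810 × 0.0009227 = 0.005361 m/day.
Seepage velocity v = q / n_e = 0.005361 / 0.25 = 0.02144 m/day.
Travel time t = L / v = 1940 / 0.02144 = 90472 days = 247.7 years.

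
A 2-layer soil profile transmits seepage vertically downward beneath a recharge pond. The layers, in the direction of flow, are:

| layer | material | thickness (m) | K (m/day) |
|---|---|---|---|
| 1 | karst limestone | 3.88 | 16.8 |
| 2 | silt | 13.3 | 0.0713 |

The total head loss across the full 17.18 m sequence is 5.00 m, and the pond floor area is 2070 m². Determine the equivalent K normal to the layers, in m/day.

Flow is perpendicular to layering, so the layers act in series and the equivalent K is the thickness-weighted harmonic mean.
Total thickness L = 3.88 + 13.3 = 17.18 m.
Σ(b_i/K_i) = 3.88/16.8 + 13.3/0.0713 = 186.8 d.
K_eq = L / Σ(b_i/K_i) = 17.18 / 186.8 = 0.09199 m/day.

0.0920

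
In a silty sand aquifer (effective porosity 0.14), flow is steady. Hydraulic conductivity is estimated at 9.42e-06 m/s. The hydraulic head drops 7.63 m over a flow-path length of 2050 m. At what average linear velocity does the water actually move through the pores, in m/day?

Convert K: 9.42e-06 m/s × 86400 = 0.8139 m/day.
Hydraulic gradient i = Δh / L = 7.63 / 2050 = 0.003722.
Darcy flux q = K · i = 0.8139 × 0.003722 = 0.003029 m/day.
Seepage velocity v = q / n_e = 0.003029 / 0.14 = 0.02164 m/day.

0.0216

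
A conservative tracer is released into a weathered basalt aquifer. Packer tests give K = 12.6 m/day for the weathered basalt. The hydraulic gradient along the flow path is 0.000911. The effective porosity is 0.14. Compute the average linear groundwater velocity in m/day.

0.0820

Hydraulic gradient i = 0.000911.
Darcy flux q = K · i = 12.60 × 0.0009110 = 0.01148 m/day.
Seepage velocity v = q / n_e = 0.01148 / 0.14 = 0.08199 m/day.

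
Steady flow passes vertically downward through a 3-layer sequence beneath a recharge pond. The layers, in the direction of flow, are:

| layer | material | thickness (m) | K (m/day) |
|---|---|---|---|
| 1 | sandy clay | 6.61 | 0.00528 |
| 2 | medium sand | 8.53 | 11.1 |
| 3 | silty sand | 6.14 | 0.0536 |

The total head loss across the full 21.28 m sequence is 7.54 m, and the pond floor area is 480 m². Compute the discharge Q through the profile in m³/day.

2.65

Flow is perpendicular to layering, so the layers act in series and the equivalent K is the thickness-weighted harmonic mean.
Total thickness L = 6.61 + 8.53 + 6.14 = 21.28 m.
Σ(b_i/K_i) = 6.61/0.00528 + 8.53/11.1 + 6.14/0.0536 = 1367 d.
K_eq = L / Σ(b_i/K_i) = 21.28 / 1367 = 0.01556 m/day.
Q = K_eq · A · (Δh/L) = 0.01556 × 480 × (7.54/21.28) = 2.647 m³/day.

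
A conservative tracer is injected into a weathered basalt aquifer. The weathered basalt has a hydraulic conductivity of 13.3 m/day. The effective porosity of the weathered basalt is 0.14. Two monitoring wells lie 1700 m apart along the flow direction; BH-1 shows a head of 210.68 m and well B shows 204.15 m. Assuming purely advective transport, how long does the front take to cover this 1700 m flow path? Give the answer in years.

Hydraulic gradient i = (210.68 − 204.15) / 1700 = 6.53 / 1700 = 0.003841.
Darcy flux q = K · i = 13.30 × 0.003841 = 0.05109 m/day.
Seepage velocity v = q / n_e = 0.05109 / 0.14 = 0.3649 m/day.
Travel time t = L / v = 1700 / 0.3649 = 4659 days = 12.75 years.

12.8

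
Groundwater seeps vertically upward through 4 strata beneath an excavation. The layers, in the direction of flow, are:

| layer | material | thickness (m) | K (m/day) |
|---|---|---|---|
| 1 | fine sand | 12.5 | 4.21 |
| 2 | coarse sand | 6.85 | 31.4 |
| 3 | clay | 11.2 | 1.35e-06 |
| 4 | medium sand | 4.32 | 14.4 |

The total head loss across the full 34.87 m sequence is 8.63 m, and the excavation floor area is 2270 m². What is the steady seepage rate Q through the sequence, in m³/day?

Flow is perpendicular to layering, so the layers act in series and the equivalent K is the thickness-weighted harmonic mean.
Total thickness L = 12.5 + 6.85 + 11.2 + 4.32 = 34.87 m.
Σ(b_i/K_i) = 12.5/4.21 + 6.85/31.4 + 11.2/1.35e-06 + 4.32/14.4 = 8.296e+06 d.
K_eq = L / Σ(b_i/K_i) = 34.87 / 8.296e+06 = 4.203e-06 m/day.
Q = K_eq · A · (Δh/L) = 4.203e-06 × 2270 × (8.63/34.87) = 0.002361 m³/day.

0.00236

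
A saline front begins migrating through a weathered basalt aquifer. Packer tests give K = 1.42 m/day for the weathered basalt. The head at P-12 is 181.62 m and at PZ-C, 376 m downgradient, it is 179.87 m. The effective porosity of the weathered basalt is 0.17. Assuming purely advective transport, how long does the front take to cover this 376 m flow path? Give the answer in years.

26.5

Hydraulic gradient i = (181.62 − 179.87) / 376 = 1.75 / 376 = 0.004654.
Darcy flux q = K · i = 1.420 × 0.004654 = 0.006609 m/day.
Seepage velocity v = q / n_e = 0.006609 / 0.17 = 0.03888 m/day.
Travel time t = L / v = 376 / 0.03888 = 9672 days = 26.48 years.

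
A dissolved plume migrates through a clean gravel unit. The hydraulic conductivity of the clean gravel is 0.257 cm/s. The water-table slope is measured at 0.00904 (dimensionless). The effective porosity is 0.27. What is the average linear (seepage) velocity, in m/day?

7.43

Convert K: 0.257 cm/s × 864 = 222.0 m/day.
Hydraulic gradient i = 0.00904.
Darcy flux q = K · i = 222.0 × 0.009040 = 2.007 m/day.
Seepage velocity v = q / n_e = 2.007 / 0.27 = 7.434 m/day.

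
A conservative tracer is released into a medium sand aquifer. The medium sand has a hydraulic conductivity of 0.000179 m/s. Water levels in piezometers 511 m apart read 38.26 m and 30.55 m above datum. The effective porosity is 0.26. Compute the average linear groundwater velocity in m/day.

Convert K: 0.000179 m/s × 86400 = 15.47 m/day.
Hydraulic gradient i = (38.26 − 30.55) / 511 = 7.71 / 511 = 0.01509.
Darcy flux q = K · i = 15.47 × 0.01509 = 0.2333 m/day.
Seepage velocity v = q / n_e = 0.2333 / 0.26 = 0.8975 m/day.

0.897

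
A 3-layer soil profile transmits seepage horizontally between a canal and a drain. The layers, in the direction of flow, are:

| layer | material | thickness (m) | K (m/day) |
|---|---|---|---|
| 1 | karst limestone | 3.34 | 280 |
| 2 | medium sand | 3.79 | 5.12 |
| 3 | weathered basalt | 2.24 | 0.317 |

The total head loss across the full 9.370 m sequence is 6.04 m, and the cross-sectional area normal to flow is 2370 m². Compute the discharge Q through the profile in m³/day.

1830

Flow is perpendicular to layering, so the layers act in series and the equivalent K is the thickness-weighted harmonic mean.
Total thickness L = 3.34 + 3.79 + 2.24 = 9.370 m.
Σ(b_i/K_i) = 3.34/280 + 3.79/5.12 + 2.24/0.317 = 7.818 d.
K_eq = L / Σ(b_i/K_i) = 9.370 / 7.818 = 1.198 m/day.
Q = K_eq · A · (Δh/L) = 1.198 × 2370 × (6.04/9.370) = 1831 m³/day.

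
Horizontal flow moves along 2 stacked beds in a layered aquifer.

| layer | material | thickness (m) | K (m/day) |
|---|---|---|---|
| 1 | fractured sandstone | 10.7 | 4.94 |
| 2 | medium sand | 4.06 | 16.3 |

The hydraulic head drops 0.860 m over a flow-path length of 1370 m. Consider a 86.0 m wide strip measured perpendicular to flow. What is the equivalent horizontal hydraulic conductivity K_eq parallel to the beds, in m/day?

8.06

Flow is parallel to layering, so each bed carries its own Darcy discharge and the transmissivities add.
Σ(K_i·b_i) = 4.94×10.7 + 16.3×4.06 = 119.0 m²/day.
Total thickness b = 14.76 m, so K_eq = Σ(K_i·b_i)/b = 8.065 m/day.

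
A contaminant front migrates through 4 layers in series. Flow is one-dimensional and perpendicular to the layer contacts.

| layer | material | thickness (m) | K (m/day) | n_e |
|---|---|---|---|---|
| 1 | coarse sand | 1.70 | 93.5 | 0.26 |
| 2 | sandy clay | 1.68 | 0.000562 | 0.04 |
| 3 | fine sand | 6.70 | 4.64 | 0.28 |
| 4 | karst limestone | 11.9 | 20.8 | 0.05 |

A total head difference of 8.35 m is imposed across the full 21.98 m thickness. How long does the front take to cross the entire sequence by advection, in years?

2.92

With flow normal to the layers, continuity requires the same specific discharge q through every layer.
Σ(b_i/K_i) = 1.70/93.5 + 1.68/0.000562 + 6.70/4.64 + 11.9/20.8 = 2991 d.
q = Δh / Σ(b_i/K_i) = 8.35 / 2991 = 0.002791 m/day.
In each layer the seepage velocity is v_i = q/n_i, so the layer transit time is t_i = b_i·n_i / q:
  layer 1 (coarse sand): t_1 = 1.70 × 0.26 / 0.002791 = 158.3 d
  layer 2 (sandy clay): t_2 = 1.68 × 0.04 / 0.002791 = 24.07 d
  layer 3 (fine sand): t_3 = 6.70 × 0.28 / 0.002791 = 672.1 d
  layer 4 (karst limestone): t_4 = 11.9 × 0.05 / 0.002791 = 213.2 d
Total t = Σ t_i = 1068 days = 2.923 years.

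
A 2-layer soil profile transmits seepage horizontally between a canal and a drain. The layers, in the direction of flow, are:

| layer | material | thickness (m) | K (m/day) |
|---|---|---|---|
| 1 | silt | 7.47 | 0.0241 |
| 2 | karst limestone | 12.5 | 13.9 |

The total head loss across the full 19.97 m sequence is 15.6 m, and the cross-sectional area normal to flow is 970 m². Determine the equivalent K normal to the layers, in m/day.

0.0642

Flow is perpendicular to layering, so the layers act in series and the equivalent K is the thickness-weighted harmonic mean.
Total thickness L = 7.47 + 12.5 = 19.97 m.
Σ(b_i/K_i) = 7.47/0.0241 + 12.5/13.9 = 310.9 d.
K_eq = L / Σ(b_i/K_i) = 19.97 / 310.9 = 0.06424 m/day.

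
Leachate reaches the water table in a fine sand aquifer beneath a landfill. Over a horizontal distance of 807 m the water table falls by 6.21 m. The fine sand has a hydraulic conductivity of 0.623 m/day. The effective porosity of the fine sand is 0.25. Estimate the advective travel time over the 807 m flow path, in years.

115

Hydraulic gradient i = Δh / L = 6.21 / 807 = 0.007695.
Darcy flux q = K · i = 0.6230 × 0.007695 = 0.004794 m/day.
Seepage velocity v = q / n_e = 0.004794 / 0.25 = 0.01918 m/day.
Travel time t = L / v = 807 / 0.01918 = 42083 days = 115.2 years.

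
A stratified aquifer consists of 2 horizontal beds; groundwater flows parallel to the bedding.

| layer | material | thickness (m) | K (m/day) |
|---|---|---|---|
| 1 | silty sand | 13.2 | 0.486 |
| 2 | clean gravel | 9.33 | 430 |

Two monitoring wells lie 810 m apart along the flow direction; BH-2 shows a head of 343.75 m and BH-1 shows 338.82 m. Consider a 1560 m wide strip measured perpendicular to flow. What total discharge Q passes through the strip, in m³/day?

38200

Flow is parallel to layering, so each bed carries its own Darcy discharge and the transmissivities add.
Σ(K_i·b_i) = 0.486×13.2 + 430×9.33 = 4018 m²/day.
Hydraulic gradient i = (343.75 − 338.82) / 810 = 4.93 / 810 = 0.006086.
Q = Σ(K_i·b_i) · W · i = 4018 × 1560 × 0.006086 = 38153 m³/day.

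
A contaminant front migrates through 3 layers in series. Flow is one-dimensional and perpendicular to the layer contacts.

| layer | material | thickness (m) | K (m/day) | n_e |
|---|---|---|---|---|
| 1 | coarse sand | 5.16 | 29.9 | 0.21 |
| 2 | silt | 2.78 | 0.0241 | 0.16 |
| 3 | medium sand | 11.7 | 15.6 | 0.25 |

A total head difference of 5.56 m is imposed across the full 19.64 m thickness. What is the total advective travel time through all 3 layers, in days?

With flow normal to the layers, continuity requires the same specific discharge q through every layer.
Σ(b_i/K_i) = 5.16/29.9 + 2.78/0.0241 + 11.7/15.6 = 116.3 d.
q = Δh / Σ(b_i/K_i) = 5.56 / 116.3 = 0.04782 m/day.
In each layer the seepage velocity is v_i = q/n_i, so the layer transit time is t_i = b_i·n_i / q:
  layer 1 (coarse sand): t_1 = 5.16 × 0.21 / 0.04782 = 22.66 d
  layer 2 (silt): t_2 = 2.78 × 0.16 / 0.04782 = 9.302 d
  layer 3 (medium sand): t_3 = 11.7 × 0.25 / 0.04782 = 61.17 d
Total t = Σ t_i = 93.13 days.

93.1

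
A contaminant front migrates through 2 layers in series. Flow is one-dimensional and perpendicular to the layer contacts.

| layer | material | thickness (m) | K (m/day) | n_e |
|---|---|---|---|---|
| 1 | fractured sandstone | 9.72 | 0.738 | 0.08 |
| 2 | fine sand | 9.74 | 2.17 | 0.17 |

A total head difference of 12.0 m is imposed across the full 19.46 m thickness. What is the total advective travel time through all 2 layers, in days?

3.58

With flow normal to the layers, continuity requires the same specific discharge q through every layer.
Σ(b_i/K_i) = 9.72/0.738 + 9.74/2.17 = 17.66 d.
q = Δh / Σ(b_i/K_i) = 12.0 / 17.66 = 0.6795 m/day.
In each layer the seepage velocity is v_i = q/n_i, so the layer transit time is t_i = b_i·n_i / q:
  layer 1 (fractured sandstone): t_1 = 9.72 × 0.08 / 0.6795 = 1.144 d
  layer 2 (fine sand): t_2 = 9.74 × 0.17 / 0.6795 = 2.437 d
Total t = Σ t_i = 3.581 days.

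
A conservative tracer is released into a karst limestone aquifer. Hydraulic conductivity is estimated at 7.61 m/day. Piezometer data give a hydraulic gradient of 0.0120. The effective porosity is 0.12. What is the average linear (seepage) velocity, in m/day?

Hydraulic gradient i = 0.0120.
Darcy flux q = K · i = 7.610 × 0.01200 = 0.09132 m/day.
Seepage velocity v = q / n_e = 0.09132 / 0.12 = 0.7610 m/day.

0.761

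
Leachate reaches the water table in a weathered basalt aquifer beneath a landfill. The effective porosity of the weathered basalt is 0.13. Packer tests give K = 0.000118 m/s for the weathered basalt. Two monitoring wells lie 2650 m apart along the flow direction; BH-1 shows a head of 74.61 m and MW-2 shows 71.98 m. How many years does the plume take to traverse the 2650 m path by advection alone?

Convert K: 0.000118 m/s × 86400 = 10.20 m/day.
Hydraulic gradient i = (74.61 − 71.98) / 2650 = 2.63 / 2650 = 0.0009925.
Darcy flux q = K · i = 10.20 × 0.0009925 = 0.01012 m/day.
Seepage velocity v = q / n_e = 0.01012 / 0.13 = 0.07783 m/day.
Travel time t = L / v = 2650 / 0.07783 = 34047 days = 93.22 years.

93.2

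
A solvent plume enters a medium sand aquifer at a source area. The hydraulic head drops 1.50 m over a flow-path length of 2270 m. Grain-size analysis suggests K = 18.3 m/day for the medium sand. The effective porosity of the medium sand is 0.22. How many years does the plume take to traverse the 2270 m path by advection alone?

Hydraulic gradient i = Δh / L = 1.50 / 2270 = 0.0006608.
Darcy flux q = K · i = 18.30 × 0.0006608 = 0.01209 m/day.
Seepage velocity v = q / n_e = 0.01209 / 0.22 = 0.05497 m/day.
Travel time t = L / v = 2270 / 0.05497 = 41298 days = 113.1 years.

113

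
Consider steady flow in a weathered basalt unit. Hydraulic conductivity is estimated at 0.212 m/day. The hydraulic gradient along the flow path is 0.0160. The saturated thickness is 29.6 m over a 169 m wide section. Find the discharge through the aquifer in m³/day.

17.0

Cross-sectional area A = 169 × 29.6 = 5002 m².
Hydraulic gradient i = 0.0160.
Darcy's law: Q = K · A · i = 0.2120 × 5002 × 0.01600 = 16.97 m³/day.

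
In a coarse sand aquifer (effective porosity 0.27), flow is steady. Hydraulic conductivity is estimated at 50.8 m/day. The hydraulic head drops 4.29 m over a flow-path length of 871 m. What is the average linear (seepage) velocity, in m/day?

0.927

Hydraulic gradient i = Δh / L = 4.29 / 871 = 0.004925.
Darcy flux q = K · i = 50.80 × 0.004925 = 0.2502 m/day.
Seepage velocity v = q / n_e = 0.2502 / 0.27 = 0.9267 m/day.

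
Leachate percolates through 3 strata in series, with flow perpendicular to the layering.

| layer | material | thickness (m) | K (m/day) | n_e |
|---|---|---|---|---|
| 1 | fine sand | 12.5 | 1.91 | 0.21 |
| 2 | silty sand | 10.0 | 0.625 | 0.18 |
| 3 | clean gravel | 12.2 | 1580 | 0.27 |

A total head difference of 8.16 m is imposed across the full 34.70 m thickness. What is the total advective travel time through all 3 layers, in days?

With flow normal to the layers, continuity requires the same specific discharge q through every layer.
Σ(b_i/K_i) = 12.5/1.91 + 10.0/0.625 + 12.2/1580 = 22.55 d.
q = Δh / Σ(b_i/K_i) = 8.16 / 22.55 = 0.3618 m/day.
In each layer the seepage velocity is v_i = q/n_i, so the layer transit time is t_i = b_i·n_i / q:
  layer 1 (fine sand): t_1 = 12.5 × 0.21 / 0.3618 = 7.255 d
  layer 2 (silty sand): t_2 = 10.0 × 0.18 / 0.3618 = 4.975 d
  layer 3 (clean gravel): t_3 = 12.2 × 0.27 / 0.3618 = 9.104 d
Total t = Σ t_i = 21.33 days.

21.3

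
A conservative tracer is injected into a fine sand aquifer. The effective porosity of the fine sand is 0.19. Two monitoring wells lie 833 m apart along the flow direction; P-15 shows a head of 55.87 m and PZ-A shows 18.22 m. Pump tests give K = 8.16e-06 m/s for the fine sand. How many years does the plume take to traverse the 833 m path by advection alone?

Convert K: 8.16e-06 m/s × 86400 = 0.7050 m/day.
Hydraulic gradient i = (55.87 − 18.22) / 833 = 37.65 / 833 = 0.04520.
Darcy flux q = K · i = 0.7050 × 0.04520 = 0.03187 m/day.
Seepage velocity v = q / n_e = 0.03187 / 0.19 = 0.1677 m/day.
Travel time t = L / v = 833 / 0.1677 = 4967 days = 13.60 years.

13.6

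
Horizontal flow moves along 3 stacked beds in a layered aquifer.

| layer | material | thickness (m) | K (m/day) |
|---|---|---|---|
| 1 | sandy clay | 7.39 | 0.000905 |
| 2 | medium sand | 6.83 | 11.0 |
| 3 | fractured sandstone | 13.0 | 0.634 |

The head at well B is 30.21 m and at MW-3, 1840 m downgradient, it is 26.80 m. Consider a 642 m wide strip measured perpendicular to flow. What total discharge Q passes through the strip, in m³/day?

99.2

Flow is parallel to layering, so each bed carries its own Darcy discharge and the transmissivities add.
Σ(K_i·b_i) = 0.000905×7.39 + 11.0×6.83 + 0.634×13.0 = 83.38 m²/day.
Hydraulic gradient i = (30.21 − 26.80) / 1840 = 3.41 / 1840 = 0.001853.
Q = Σ(K_i·b_i) · W · i = 83.38 × 642 × 0.001853 = 99.20 m³/day.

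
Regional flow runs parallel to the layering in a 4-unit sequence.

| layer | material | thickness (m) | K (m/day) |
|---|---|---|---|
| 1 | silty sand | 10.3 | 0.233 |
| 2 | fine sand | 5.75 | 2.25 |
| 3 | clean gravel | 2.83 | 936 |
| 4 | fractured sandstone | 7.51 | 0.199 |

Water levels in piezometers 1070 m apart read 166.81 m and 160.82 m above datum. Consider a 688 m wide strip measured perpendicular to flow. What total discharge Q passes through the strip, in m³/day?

10300

Flow is parallel to layering, so each bed carries its own Darcy discharge and the transmissivities add.
Σ(K_i·b_i) = 0.233×10.3 + 2.25×5.75 + 936×2.83 + 0.199×7.51 = 2666 m²/day.
Hydraulic gradient i = (166.81 − 160.82) / 1070 = 5.99 / 1070 = 0.005598.
Q = Σ(K_i·b_i) · W · i = 2666 × 688 × 0.005598 = 10267 m³/day.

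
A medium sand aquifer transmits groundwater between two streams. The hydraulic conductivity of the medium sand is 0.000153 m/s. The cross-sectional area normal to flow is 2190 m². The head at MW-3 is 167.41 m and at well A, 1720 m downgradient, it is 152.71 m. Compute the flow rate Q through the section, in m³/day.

247

Convert K: 0.000153 m/s × 86400 = 13.22 m/day.
Hydraulic gradient i = (167.41 − 152.71) / 1720 = 14.7 / 1720 = 0.008547.
Darcy's law: Q = K · A · i = 13.22 × 2190 × 0.008547 = 247.4 m³/day.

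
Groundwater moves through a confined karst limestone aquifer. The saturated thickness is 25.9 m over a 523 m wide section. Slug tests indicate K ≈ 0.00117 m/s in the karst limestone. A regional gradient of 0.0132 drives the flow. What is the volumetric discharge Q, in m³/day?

Convert K: 0.00117 m/s × 86400 = 101.1 m/day.
Cross-sectional area A = 523 × 25.9 = 13546 m².
Hydraulic gradient i = 0.0132.
Darcy's law: Q = K · A · i = 101.1 × 13546 × 0.01320 = 18075 m³/day.

18100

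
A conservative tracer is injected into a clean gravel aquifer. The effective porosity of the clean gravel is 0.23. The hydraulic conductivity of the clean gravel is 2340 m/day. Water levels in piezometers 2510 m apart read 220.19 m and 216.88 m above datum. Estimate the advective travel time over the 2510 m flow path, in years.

0.512

Hydraulic gradient i = (220.19 − 216.88) / 2510 = 3.31 / 2510 = 0.001319.
Darcy flux q = K · i = 2340 × 0.001319 = 3.086 m/day.
Seepage velocity v = q / n_e = 3.086 / 0.23 = 13.42 m/day.
Travel time t = L / v = 2510 / 13.42 = 187.1 days = 0.5122 years.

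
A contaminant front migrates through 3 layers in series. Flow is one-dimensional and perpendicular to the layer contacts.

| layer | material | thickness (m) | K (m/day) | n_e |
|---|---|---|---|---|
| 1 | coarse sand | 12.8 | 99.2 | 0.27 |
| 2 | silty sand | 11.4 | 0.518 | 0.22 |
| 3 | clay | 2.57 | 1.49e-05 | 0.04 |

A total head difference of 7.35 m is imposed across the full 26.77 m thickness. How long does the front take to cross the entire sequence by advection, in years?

With flow normal to the layers, continuity requires the same specific discharge q through every layer.
Σ(b_i/K_i) = 12.8/99.2 + 11.4/0.518 + 2.57/1.49e-05 = 1.725e+05 d.
q = Δh / Σ(b_i/K_i) = 7.35 / 1.725e+05 = 4.261e-05 m/day.
In each layer the seepage velocity is v_i = q/n_i, so the layer transit time is t_i = b_i·n_i / q:
  layer 1 (coarse sand): t_1 = 12.8 × 0.27 / 4.261e-05 = 81113 d
  layer 2 (silty sand): t_2 = 11.4 × 0.22 / 4.261e-05 = 58863 d
  layer 3 (clay): t_3 = 2.57 × 0.04 / 4.261e-05 = 2413 d
Total t = Σ t_i = 1.424e+05 days = 389.8 years.

390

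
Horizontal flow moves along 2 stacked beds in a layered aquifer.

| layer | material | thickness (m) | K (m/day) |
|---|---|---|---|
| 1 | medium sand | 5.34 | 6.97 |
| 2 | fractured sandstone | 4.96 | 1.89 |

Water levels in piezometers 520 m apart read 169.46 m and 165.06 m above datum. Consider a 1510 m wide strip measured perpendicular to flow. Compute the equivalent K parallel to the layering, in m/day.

Flow is parallel to layering, so each bed carries its own Darcy discharge and the transmissivities add.
Σ(K_i·b_i) = 6.97×5.34 + 1.89×4.96 = 46.59 m²/day.
Total thickness b = 10.30 m, so K_eq = Σ(K_i·b_i)/b = 4.524 m/day.

4.52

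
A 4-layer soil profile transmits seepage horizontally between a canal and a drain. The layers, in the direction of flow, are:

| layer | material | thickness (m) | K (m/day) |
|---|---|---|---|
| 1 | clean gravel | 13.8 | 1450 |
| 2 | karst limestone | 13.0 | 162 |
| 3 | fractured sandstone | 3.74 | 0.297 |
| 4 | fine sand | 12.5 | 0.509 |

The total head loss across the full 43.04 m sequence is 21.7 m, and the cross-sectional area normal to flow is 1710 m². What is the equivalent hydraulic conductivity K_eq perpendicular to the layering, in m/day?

Flow is perpendicular to layering, so the layers act in series and the equivalent K is the thickness-weighted harmonic mean.
Total thickness L = 13.8 + 13.0 + 3.74 + 12.5 = 43.04 m.
Σ(b_i/K_i) = 13.8/1450 + 13.0/162 + 3.74/0.297 + 12.5/0.509 = 37.24 d.
K_eq = L / Σ(b_i/K_i) = 43.04 / 37.24 = 1.156 m/day.

1.16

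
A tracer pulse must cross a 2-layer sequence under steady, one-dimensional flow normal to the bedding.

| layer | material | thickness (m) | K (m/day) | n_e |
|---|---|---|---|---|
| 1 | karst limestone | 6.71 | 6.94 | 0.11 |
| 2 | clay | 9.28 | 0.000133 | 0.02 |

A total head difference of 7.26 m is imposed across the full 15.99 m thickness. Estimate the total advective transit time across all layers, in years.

24.3

With flow normal to the layers, continuity requires the same specific discharge q through every layer.
Σ(b_i/K_i) = 6.71/6.94 + 9.28/0.000133 = 69775 d.
q = Δh / Σ(b_i/K_i) = 7.26 / 69775 = 0.0001040 m/day.
In each layer the seepage velocity is v_i = q/n_i, so the layer transit time is t_i = b_i·n_i / q:
  layer 1 (karst limestone): t_1 = 6.71 × 0.11 / 0.0001040 = 7094 d
  layer 2 (clay): t_2 = 9.28 × 0.02 / 0.0001040 = 1784 d
Total t = Σ t_i = 8878 days = 24.31 years.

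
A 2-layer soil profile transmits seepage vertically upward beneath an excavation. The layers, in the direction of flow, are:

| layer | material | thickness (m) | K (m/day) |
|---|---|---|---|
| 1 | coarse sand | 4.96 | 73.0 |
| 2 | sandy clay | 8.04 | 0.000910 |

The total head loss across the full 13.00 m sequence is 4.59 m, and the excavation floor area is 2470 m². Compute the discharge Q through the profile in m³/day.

Flow is perpendicular to layering, so the layers act in series and the equivalent K is the thickness-weighted harmonic mean.
Total thickness L = 4.96 + 8.04 = 13.00 m.
Σ(b_i/K_i) = 4.96/73.0 + 8.04/0.000910 = 8835 d.
K_eq = L / Σ(b_i/K_i) = 13.00 / 8835 = 0.001471 m/day.
Q = K_eq · A · (Δh/L) = 0.001471 × 2470 × (4.59/13.00) = 1.283 m³/day.

1.28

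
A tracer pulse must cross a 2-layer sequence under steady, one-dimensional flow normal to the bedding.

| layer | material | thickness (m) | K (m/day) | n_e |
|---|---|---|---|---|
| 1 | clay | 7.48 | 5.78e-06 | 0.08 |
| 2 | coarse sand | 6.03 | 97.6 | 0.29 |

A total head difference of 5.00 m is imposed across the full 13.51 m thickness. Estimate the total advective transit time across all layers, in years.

With flow normal to the layers, continuity requires the same specific discharge q through every layer.
Σ(b_i/K_i) = 7.48/5.78e-06 + 6.03/97.6 = 1.294e+06 d.
q = Δh / Σ(b_i/K_i) = 5.00 / 1.294e+06 = 3.864e-06 m/day.
In each layer the seepage velocity is v_i = q/n_i, so the layer transit time is t_i = b_i·n_i / q:
  layer 1 (clay): t_1 = 7.48 × 0.08 / 3.864e-06 = 1.549e+05 d
  layer 2 (coarse sand): t_2 = 6.03 × 0.29 / 3.864e-06 = 4.526e+05 d
Total t = Σ t_i = 6.075e+05 days = 1663 years.

1660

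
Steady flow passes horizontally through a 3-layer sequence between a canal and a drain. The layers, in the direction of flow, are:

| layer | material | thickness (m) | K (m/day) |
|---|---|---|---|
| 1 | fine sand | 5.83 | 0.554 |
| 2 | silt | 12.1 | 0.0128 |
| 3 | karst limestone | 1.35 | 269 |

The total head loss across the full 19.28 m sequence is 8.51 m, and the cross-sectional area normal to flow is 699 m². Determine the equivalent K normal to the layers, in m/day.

0.0202

Flow is perpendicular to layering, so the layers act in series and the equivalent K is the thickness-weighted harmonic mean.
Total thickness L = 5.83 + 12.1 + 1.35 = 19.28 m.
Σ(b_i/K_i) = 5.83/0.554 + 12.1/0.0128 + 1.35/269 = 955.8 d.
K_eq = L / Σ(b_i/K_i) = 19.28 / 955.8 = 0.02017 m/day.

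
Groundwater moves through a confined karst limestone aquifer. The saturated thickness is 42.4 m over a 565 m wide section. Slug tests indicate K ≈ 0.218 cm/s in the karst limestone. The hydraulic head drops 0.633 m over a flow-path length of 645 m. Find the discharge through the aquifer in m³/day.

4430

Convert K: 0.218 cm/s × 864 = 188.4 m/day.
Cross-sectional area A = 565 × 42.4 = 23956 m².
Hydraulic gradient i = Δh / L = 0.633 / 645 = 0.0009814.
Darcy's law: Q = K · A · i = 188.4 × 23956 × 0.0009814 = 4428 m³/day.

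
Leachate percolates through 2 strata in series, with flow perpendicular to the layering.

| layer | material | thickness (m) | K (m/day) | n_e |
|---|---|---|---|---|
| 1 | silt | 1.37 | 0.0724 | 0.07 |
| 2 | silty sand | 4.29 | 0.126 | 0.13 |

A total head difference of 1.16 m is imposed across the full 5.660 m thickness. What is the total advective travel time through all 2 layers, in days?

With flow normal to the layers, continuity requires the same specific discharge q through every layer.
Σ(b_i/K_i) = 1.37/0.0724 + 4.29/0.126 = 52.97 d.
q = Δh / Σ(b_i/K_i) = 1.16 / 52.97 = 0.02190 m/day.
In each layer the seepage velocity is v_i = q/n_i, so the layer transit time is t_i = b_i·n_i / q:
  layer 1 (silt): t_1 = 1.37 × 0.07 / 0.02190 = 4.379 d
  layer 2 (silty sand): t_2 = 4.29 × 0.13 / 0.02190 = 25.47 d
Total t = Σ t_i = 29.85 days.

29.8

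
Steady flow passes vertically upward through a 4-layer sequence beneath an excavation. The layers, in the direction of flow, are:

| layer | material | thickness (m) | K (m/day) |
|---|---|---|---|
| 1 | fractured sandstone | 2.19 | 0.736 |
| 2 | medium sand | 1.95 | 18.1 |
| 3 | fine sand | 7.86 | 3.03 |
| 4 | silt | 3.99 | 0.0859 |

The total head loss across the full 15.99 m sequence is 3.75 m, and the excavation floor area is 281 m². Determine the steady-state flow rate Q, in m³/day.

Flow is perpendicular to layering, so the layers act in series and the equivalent K is the thickness-weighted harmonic mean.
Total thickness L = 2.19 + 1.95 + 7.86 + 3.99 = 15.99 m.
Σ(b_i/K_i) = 2.19/0.736 + 1.95/18.1 + 7.86/3.03 + 3.99/0.0859 = 52.13 d.
K_eq = L / Σ(b_i/K_i) = 15.99 / 52.13 = 0.3068 m/day.
Q = K_eq · A · (Δh/L) = 0.3068 × 281 × (3.75/15.99) = 20.22 m³/day.

20.2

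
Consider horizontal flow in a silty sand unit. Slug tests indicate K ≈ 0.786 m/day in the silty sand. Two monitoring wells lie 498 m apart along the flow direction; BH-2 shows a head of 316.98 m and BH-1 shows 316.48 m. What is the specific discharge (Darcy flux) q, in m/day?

Hydraulic gradient i = (316.98 − 316.48) / 498 = 0.5 / 498 = 0.001004.
Specific discharge q = K · i = 0.7860 × 0.001004 = 0.0007892 m/day.

0.000789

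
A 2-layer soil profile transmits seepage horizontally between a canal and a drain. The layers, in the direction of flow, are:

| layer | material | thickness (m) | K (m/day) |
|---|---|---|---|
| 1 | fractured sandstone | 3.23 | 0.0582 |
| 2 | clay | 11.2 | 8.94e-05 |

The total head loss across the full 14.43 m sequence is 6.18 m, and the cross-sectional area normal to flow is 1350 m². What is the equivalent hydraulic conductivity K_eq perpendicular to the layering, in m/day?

Flow is perpendicular to layering, so the layers act in series and the equivalent K is the thickness-weighted harmonic mean.
Total thickness L = 3.23 + 11.2 = 14.43 m.
Σ(b_i/K_i) = 3.23/0.0582 + 11.2/8.94e-05 = 1.253e+05 d.
K_eq = L / Σ(b_i/K_i) = 14.43 / 1.253e+05 = 0.0001151 m/day.

0.000115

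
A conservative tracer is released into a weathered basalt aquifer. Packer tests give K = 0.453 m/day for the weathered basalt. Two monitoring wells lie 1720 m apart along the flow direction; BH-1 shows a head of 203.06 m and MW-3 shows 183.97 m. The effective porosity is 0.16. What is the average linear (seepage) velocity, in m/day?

0.0314

Hydraulic gradient i = (203.06 − 183.97) / 1720 = 19.09 / 1720 = 0.01110.
Darcy flux q = K · i = 0.4530 × 0.01110 = 0.005028 m/day.
Seepage velocity v = q / n_e = 0.005028 / 0.16 = 0.03142 m/day.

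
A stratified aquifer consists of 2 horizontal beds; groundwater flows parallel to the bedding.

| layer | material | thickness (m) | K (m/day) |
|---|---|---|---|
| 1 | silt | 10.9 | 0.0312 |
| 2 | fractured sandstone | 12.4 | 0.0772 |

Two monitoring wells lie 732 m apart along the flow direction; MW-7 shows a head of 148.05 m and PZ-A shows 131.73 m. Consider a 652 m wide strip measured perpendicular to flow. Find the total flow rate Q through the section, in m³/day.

18.9

Flow is parallel to layering, so each bed carries its own Darcy discharge and the transmissivities add.
Σ(K_i·b_i) = 0.0312×10.9 + 0.0772×12.4 = 1.297 m²/day.
Hydraulic gradient i = (148.05 − 131.73) / 732 = 16.32 / 732 = 0.02230.
Q = Σ(K_i·b_i) · W · i = 1.297 × 652 × 0.02230 = 18.86 m³/day.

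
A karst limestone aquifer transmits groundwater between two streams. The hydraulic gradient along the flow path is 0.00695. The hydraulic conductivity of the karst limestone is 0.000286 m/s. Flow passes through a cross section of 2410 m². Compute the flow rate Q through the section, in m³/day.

414

Convert K: 0.000286 m/s × 86400 = 24.71 m/day.
Hydraulic gradient i = 0.00695.
Darcy's law: Q = K · A · i = 24.71 × 2410 × 0.006950 = 413.9 m³/day.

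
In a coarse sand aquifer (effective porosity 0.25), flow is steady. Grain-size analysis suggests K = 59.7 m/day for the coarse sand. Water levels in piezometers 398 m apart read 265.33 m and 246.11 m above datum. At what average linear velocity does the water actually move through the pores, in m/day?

11.5

Hydraulic gradient i = (265.33 − 246.11) / 398 = 19.22 / 398 = 0.04829.
Darcy flux q = K · i = 59.70 × 0.04829 = 2.883 m/day.
Seepage velocity v = q / n_e = 2.883 / 0.25 = 11.53 m/day.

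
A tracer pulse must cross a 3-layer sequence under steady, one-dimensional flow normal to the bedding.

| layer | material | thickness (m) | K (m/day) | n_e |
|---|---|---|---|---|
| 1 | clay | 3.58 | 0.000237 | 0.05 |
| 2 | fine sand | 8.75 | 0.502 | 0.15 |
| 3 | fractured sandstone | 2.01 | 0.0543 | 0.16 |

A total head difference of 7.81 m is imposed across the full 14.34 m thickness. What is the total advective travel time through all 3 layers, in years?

With flow normal to the layers, continuity requires the same specific discharge q through every layer.
Σ(b_i/K_i) = 3.58/0.000237 + 8.75/0.502 + 2.01/0.0543 = 15160 d.
q = Δh / Σ(b_i/K_i) = 7.81 / 15160 = 0.0005152 m/day.
In each layer the seepage velocity is v_i = q/n_i, so the layer transit time is t_i = b_i·n_i / q:
  layer 1 (clay): t_1 = 3.58 × 0.05 / 0.0005152 = 347.5 d
  layer 2 (fine sand): t_2 = 8.75 × 0.15 / 0.0005152 = 2548 d
  layer 3 (fractured sandstone): t_3 = 2.01 × 0.16 / 0.0005152 = 624.3 d
Total t = Σ t_i = 3519 days = 9.636 years.

9.64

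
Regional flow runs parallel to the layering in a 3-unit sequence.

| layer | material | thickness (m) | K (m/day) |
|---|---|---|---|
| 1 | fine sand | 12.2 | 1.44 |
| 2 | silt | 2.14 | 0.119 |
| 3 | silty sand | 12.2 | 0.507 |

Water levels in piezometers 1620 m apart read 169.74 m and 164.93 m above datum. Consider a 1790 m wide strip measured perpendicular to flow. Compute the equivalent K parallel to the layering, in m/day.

Flow is parallel to layering, so each bed carries its own Darcy discharge and the transmissivities add.
Σ(K_i·b_i) = 1.44×12.2 + 0.119×2.14 + 0.507×12.2 = 24.01 m²/day.
Total thickness b = 26.54 m, so K_eq = Σ(K_i·b_i)/b = 0.9046 m/day.

0.905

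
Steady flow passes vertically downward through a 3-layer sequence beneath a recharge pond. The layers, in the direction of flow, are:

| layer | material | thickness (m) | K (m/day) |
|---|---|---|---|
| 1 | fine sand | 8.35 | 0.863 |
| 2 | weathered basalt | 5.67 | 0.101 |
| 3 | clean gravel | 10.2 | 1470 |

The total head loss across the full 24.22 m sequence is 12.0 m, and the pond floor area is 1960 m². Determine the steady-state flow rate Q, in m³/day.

357

Flow is perpendicular to layering, so the layers act in series and the equivalent K is the thickness-weighted harmonic mean.
Total thickness L = 8.35 + 5.67 + 10.2 = 24.22 m.
Σ(b_i/K_i) = 8.35/0.863 + 5.67/0.101 + 10.2/1470 = 65.82 d.
K_eq = L / Σ(b_i/K_i) = 24.22 / 65.82 = 0.3680 m/day.
Q = K_eq · A · (Δh/L) = 0.3680 × 1960 × (12.0/24.22) = 357.3 m³/day.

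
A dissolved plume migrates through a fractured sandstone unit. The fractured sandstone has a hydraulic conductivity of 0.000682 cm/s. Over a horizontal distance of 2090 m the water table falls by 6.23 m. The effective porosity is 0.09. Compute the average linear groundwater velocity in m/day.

Convert K: 0.000682 cm/s × 864 = 0.5892 m/day.
Hydraulic gradient i = Δh / L = 6.23 / 2090 = 0.002981.
Darcy flux q = K · i = 0.5892 × 0.002981 = 0.001756 m/day.
Seepage velocity v = q / n_e = 0.001756 / 0.09 = 0.01952 m/day.

0.0195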